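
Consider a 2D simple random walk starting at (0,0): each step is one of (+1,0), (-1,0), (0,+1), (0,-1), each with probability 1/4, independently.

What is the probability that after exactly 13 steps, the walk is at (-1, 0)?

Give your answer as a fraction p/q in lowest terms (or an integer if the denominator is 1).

Answer: 184041/4194304

Derivation:
Let h be the number of horizontal steps (so 13-h are vertical). To end at (-1,0) need (h-1)/2 right-steps and ((13-h)+0)/2 up-steps.
Sum over h with 1 ≤ h ≤ 13, h ≡ 1 (mod 2), 13-h ≡ 0 (mod 2):
h=1: C(13,1)·C(1,0)·C(12,6) = 13·1·924 = 12012
h=3: C(13,3)·C(3,1)·C(10,5) = 286·3·252 = 216216
h=5: C(13,5)·C(5,2)·C(8,4) = 1287·10·70 = 900900
h=7: C(13,7)·C(7,3)·C(6,3) = 1716·35·20 = 1201200
h=9: C(13,9)·C(9,4)·C(4,2) = 715·126·6 = 540540
h=11: C(13,11)·C(11,5)·C(2,1) = 78·462·2 = 72072
h=13: C(13,13)·C(13,6)·C(0,0) = 1·1716·1 = 1716
Total favorable: 2944656
Total paths: 4^13 = 67108864
P = 2944656/67108864 = 184041/4194304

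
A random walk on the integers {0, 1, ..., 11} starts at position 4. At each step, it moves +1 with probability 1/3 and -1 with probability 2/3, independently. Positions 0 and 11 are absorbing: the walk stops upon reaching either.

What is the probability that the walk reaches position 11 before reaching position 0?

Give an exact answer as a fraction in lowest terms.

Answer: 15/2047

Derivation:
Biased walk: p = 1/3, q = 2/3, r = q/p = 2
Gambler's ruin: P(hit 11 before 0 | start at 4) = (1 - r^a)/(1 - r^N)
r^4 = 16; r^11 = 2048
P = (1 - 16) / (1 - 2048) = -15 / -2047 = 15/2047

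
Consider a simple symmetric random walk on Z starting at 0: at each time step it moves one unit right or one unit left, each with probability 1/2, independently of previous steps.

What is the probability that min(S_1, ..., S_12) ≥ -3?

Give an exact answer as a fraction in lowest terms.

Answer: 3003/4096

Derivation:
Let f(t,s) = #length-t paths at position s with S_1..S_t all ≥ -3.
f(t,s) = f(t-1,s-1) + f(t-1,s+1) for s ≥ -3; f(t,s) = 0 for s < -3.
t=0: f(0,0)=1
t=1: f(1,-1)=1 f(1,1)=1
t=2: f(2,-2)=1 f(2,0)=2 f(2,2)=1
t=3: f(3,-3)=1 f(3,-1)=3 f(3,1)=3 f(3,3)=1
t=4: f(4,-2)=4 f(4,0)=6 f(4,2)=4 f(4,4)=1
t=5: f(5,-3)=4 f(5,-1)=10 f(5,1)=10 f(5,3)=5 f(5,5)=1
t=6: f(6,-2)=14 f(6,0)=20 f(6,2)=15 f(6,4)=6 f(6,6)=1
t=7: f(7,-3)=14 f(7,-1)=34 f(7,1)=35 f(7,3)=21 f(7,5)=7 f(7,7)=1
t=8: f(8,-2)=48 f(8,0)=69 f(8,2)=56 f(8,4)=28 f(8,6)=8 f(8,8)=1
t=9: f(9,-3)=48 f(9,-1)=117 f(9,1)=125 f(9,3)=84 f(9,5)=36 f(9,7)=9 f(9,9)=1
t=10: f(10,-2)=165 f(10,0)=242 f(10,2)=209 f(10,4)=120 f(10,6)=45 f(10,8)=10 f(10,10)=1
t=11: f(11,-3)=165 f(11,-1)=407 f(11,1)=451 f(11,3)=329 f(11,5)=165 f(11,7)=55 f(11,9)=11 f(11,11)=1
t=12: f(12,-2)=572 f(12,0)=858 f(12,2)=780 f(12,4)=494 f(12,6)=220 f(12,8)=66 f(12,10)=12 f(12,12)=1
Σ_s f(12,s) = 3003
P = 3003/4096 = 3003/4096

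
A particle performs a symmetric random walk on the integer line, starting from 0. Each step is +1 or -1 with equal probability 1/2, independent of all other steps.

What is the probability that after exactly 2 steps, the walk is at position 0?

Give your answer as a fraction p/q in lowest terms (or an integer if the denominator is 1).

To return to 0 after 2 steps: need exactly 1 step of +1 and 1 of -1.
Favorable paths: C(2,1) = 2
Total paths: 2^2 = 4
P = 2/4 = 1/2

Answer: 1/2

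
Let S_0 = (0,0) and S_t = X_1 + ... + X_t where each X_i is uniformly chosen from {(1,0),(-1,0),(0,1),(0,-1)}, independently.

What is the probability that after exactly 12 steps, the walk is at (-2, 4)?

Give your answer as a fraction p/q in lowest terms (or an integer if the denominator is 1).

Let h be the number of horizontal steps (so 12-h are vertical). To end at (-2,4) need (h-2)/2 right-steps and ((12-h)+4)/2 up-steps.
Sum over h with 2 ≤ h ≤ 8, h ≡ 0 (mod 2), 12-h ≡ 0 (mod 2):
h=2: C(12,2)·C(2,0)·C(10,7) = 66·1·120 = 7920
h=4: C(12,4)·C(4,1)·C(8,6) = 495·4·28 = 55440
h=6: C(12,6)·C(6,2)·C(6,5) = 924·15·6 = 83160
h=8: C(12,8)·C(8,3)·C(4,4) = 495·56·1 = 27720
Total favorable: 174240
Total paths: 4^12 = 16777216
P = 174240/16777216 = 5445/524288

Answer: 5445/524288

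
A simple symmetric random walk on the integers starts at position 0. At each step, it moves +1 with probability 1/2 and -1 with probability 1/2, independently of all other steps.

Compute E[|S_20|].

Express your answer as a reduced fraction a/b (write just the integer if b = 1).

S_20 takes values m ≡ 0 (mod 2) with |m| ≤ 20; P(S_20=m) = C(20,(20+m)/2)/2^20.
Total paths: 2^20 = 1048576
Distribution: P(S=-20)=1/1048576, P(S=-18)=20/1048576, P(S=-16)=190/1048576, P(S=-14)=1140/1048576, P(S=-12)=4845/1048576, P(S=-10)=15504/1048576, P(S=-8)=38760/1048576, P(S=-6)=77520/1048576, P(S=-4)=125970/1048576, P(S=-2)=167960/1048576, P(S=0)=184756/1048576, P(S=2)=167960/1048576, P(S=4)=125970/1048576, P(S=6)=77520/1048576, P(S=8)=38760/1048576, P(S=10)=15504/1048576, P(S=12)=4845/1048576, P(S=14)=1140/1048576, P(S=16)=190/1048576, P(S=18)=20/1048576, P(S=20)=1/1048576
E[|S_20|] = Σ_m |m|·P(S_20=m) = 3695120/1048576 = 230945/65536

Answer: 230945/65536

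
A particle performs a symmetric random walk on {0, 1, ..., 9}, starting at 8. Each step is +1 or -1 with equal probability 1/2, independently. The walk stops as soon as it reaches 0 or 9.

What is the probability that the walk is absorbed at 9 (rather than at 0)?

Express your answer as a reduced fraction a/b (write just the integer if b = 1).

Answer: 8/9

Derivation:
Symmetric walk (p = 1/2): the harmonic-function argument gives P(hit 9 before 0 | start at 8) = a/N.
P = 8/9 = 8/9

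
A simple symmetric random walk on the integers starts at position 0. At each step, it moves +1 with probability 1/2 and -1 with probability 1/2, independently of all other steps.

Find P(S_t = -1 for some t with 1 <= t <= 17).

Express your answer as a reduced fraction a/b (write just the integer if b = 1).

Answer: 53381/65536

Derivation:
Count via complement. Let g(t,s) = #length-t paths at position s with S_1..S_t all ≠ -1.
g(t,s) = g(t-1,s-1) + g(t-1,s+1) for s ≠ -1; g(t,-1) = 0.
t=0: g(0,0)=1
t=1: g(1,1)=1
t=2: g(2,0)=1 g(2,2)=1
t=3: g(3,1)=2 g(3,3)=1
t=4: g(4,0)=2 g(4,2)=3 g(4,4)=1
t=5: g(5,1)=5 g(5,3)=4 g(5,5)=1
t=6: g(6,0)=5 g(6,2)=9 g(6,4)=5 g(6,6)=1
t=7: g(7,1)=14 g(7,3)=14 g(7,5)=6 g(7,7)=1
t=8: g(8,0)=14 g(8,2)=28 g(8,4)=20 g(8,6)=7 g(8,8)=1
t=9: g(9,1)=42 g(9,3)=48 g(9,5)=27 g(9,7)=8 g(9,9)=1
t=10: g(10,0)=42 g(10,2)=90 g(10,4)=75 g(10,6)=35 g(10,8)=9 g(10,10)=1
t=11: g(11,1)=132 g(11,3)=165 g(11,5)=110 g(11,7)=44 g(11,9)=10 g(11,11)=1
t=12: g(12,0)=132 g(12,2)=297 g(12,4)=275 g(12,6)=154 g(12,8)=54 g(12,10)=11 g(12,12)=1
t=13: g(13,1)=429 g(13,3)=572 g(13,5)=429 g(13,7)=208 g(13,9)=65 g(13,11)=12 g(13,13)=1
t=14: g(14,0)=429 g(14,2)=1001 g(14,4)=1001 g(14,6)=637 g(14,8)=273 g(14,10)=77 g(14,12)=13 g(14,14)=1
t=15: g(15,1)=1430 g(15,3)=2002 g(15,5)=1638 g(15,7)=910 g(15,9)=350 g(15,11)=90 g(15,13)=14 g(15,15)=1
t=16: g(16,0)=1430 g(16,2)=3432 g(16,4)=3640 g(16,6)=2548 g(16,8)=1260 g(16,10)=440 g(16,12)=104 g(16,14)=15 g(16,16)=1
t=17: g(17,1)=4862 g(17,3)=7072 g(17,5)=6188 g(17,7)=3808 g(17,9)=1700 g(17,11)=544 g(17,13)=119 g(17,15)=16 g(17,17)=1
Paths never hitting -1: Σ_s g(17,s) = 24310
Paths hitting -1: 2^17 - 24310 = 106762
P = 106762/131072 = 53381/65536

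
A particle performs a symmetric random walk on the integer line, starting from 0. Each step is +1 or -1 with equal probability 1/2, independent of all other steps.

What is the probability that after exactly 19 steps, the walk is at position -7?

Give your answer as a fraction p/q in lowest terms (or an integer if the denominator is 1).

To reach position -7 after 19 steps: need 6 steps of +1 and 13 of -1.
Favorable paths: C(19,6) = 27132
Total paths: 2^19 = 524288
P = 27132/524288 = 6783/131072

Answer: 6783/131072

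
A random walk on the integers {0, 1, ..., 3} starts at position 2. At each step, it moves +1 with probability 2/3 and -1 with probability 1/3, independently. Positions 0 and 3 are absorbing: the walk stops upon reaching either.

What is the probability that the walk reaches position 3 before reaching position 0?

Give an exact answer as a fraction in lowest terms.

Answer: 6/7

Derivation:
Biased walk: p = 2/3, q = 1/3, r = q/p = 1/2
Gambler's ruin: P(hit 3 before 0 | start at 2) = (1 - r^a)/(1 - r^N)
r^2 = 1/4; r^3 = 1/8
P = (1 - 1/4) / (1 - 1/8) = 3/4 / 7/8 = 6/7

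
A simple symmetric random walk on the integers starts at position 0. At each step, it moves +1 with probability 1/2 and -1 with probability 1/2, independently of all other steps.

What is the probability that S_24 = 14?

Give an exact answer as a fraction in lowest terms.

Answer: 5313/2097152

Derivation:
To reach position 14 after 24 steps: need 19 steps of +1 and 5 of -1.
Favorable paths: C(24,19) = 42504
Total paths: 2^24 = 16777216
P = 42504/16777216 = 5313/2097152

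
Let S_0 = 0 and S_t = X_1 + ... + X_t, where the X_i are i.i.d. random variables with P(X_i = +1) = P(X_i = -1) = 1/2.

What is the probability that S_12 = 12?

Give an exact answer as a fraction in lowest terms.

To reach position 12 after 12 steps: need 12 steps of +1 and 0 of -1.
Favorable paths: C(12,12) = 1
Total paths: 2^12 = 4096
P = 1/4096 = 1/4096

Answer: 1/4096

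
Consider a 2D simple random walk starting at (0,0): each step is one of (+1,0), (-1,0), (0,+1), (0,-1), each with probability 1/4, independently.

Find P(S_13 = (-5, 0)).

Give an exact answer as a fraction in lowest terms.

Answer: 511225/67108864

Derivation:
Let h be the number of horizontal steps (so 13-h are vertical). To end at (-5,0) need (h-5)/2 right-steps and ((13-h)+0)/2 up-steps.
Sum over h with 5 ≤ h ≤ 13, h ≡ 1 (mod 2), 13-h ≡ 0 (mod 2):
h=5: C(13,5)·C(5,0)·C(8,4) = 1287·1·70 = 90090
h=7: C(13,7)·C(7,1)·C(6,3) = 1716·7·20 = 240240
h=9: C(13,9)·C(9,2)·C(4,2) = 715·36·6 = 154440
h=11: C(13,11)·C(11,3)·C(2,1) = 78·165·2 = 25740
h=13: C(13,13)·C(13,4)·C(0,0) = 1·715·1 = 715
Total favorable: 511225
Total paths: 4^13 = 67108864
P = 511225/67108864 = 511225/67108864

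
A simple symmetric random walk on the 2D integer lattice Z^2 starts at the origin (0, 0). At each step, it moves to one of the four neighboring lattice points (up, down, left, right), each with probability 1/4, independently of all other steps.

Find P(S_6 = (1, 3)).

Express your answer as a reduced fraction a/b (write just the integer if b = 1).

Let h be the number of horizontal steps (so 6-h are vertical). To end at (1,3) need (h+1)/2 right-steps and ((6-h)+3)/2 up-steps.
Sum over h with 1 ≤ h ≤ 3, h ≡ 1 (mod 2), 6-h ≡ 1 (mod 2):
h=1: C(6,1)·C(1,1)·C(5,4) = 6·1·5 = 30
h=3: C(6,3)·C(3,2)·C(3,3) = 20·3·1 = 60
Total favorable: 90
Total paths: 4^6 = 4096
P = 90/4096 = 45/2048

Answer: 45/2048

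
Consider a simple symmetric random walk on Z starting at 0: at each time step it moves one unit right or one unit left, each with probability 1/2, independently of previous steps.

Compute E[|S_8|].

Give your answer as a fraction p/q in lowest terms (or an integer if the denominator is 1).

Answer: 35/16

Derivation:
S_8 takes values m ≡ 0 (mod 2) with |m| ≤ 8; P(S_8=m) = C(8,(8+m)/2)/2^8.
Total paths: 2^8 = 256
Distribution: P(S=-8)=1/256, P(S=-6)=8/256, P(S=-4)=28/256, P(S=-2)=56/256, P(S=0)=70/256, P(S=2)=56/256, P(S=4)=28/256, P(S=6)=8/256, P(S=8)=1/256
E[|S_8|] = Σ_m |m|·P(S_8=m) = 560/256 = 35/16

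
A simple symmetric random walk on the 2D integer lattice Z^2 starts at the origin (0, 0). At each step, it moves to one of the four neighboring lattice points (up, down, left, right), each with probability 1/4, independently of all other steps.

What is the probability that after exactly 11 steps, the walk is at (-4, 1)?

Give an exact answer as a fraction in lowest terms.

Let h be the number of horizontal steps (so 11-h are vertical). To end at (-4,1) need (h-4)/2 right-steps and ((11-h)+1)/2 up-steps.
Sum over h with 4 ≤ h ≤ 10, h ≡ 0 (mod 2), 11-h ≡ 1 (mod 2):
h=4: C(11,4)·C(4,0)·C(7,4) = 330·1·35 = 11550
h=6: C(11,6)·C(6,1)·C(5,3) = 462·6·10 = 27720
h=8: C(11,8)·C(8,2)·C(3,2) = 165·28·3 = 13860
h=10: C(11,10)·C(10,3)·C(1,1) = 11·120·1 = 1320
Total favorable: 54450
Total paths: 4^11 = 4194304
P = 54450/4194304 = 27225/2097152

Answer: 27225/2097152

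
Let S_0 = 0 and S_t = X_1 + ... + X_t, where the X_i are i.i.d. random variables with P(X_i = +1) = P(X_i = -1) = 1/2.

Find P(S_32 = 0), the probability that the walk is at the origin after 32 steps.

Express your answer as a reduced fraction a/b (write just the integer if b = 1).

To return to 0 after 32 steps: need exactly 16 steps of +1 and 16 of -1.
Favorable paths: C(32,16) = 601080390
Total paths: 2^32 = 4294967296
P = 601080390/4294967296 = 300540195/2147483648

Answer: 300540195/2147483648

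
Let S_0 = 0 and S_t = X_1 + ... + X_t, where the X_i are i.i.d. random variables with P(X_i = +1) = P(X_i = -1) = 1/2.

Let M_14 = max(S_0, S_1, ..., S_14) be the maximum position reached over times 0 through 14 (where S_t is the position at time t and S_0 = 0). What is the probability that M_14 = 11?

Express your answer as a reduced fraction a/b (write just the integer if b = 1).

Answer: 7/8192

Derivation:
Let M_14 = max(S_0,...,S_14). Use the reflection principle: for j ≥ 1, #{paths with M_14 ≥ j} = #{S_14 ≥ j} + #{S_14 ≥ j+1}.
By reflection, #{M_14 ≥ 11} = #{S_14 ≥ 11} + #{S_14 ≥ 12} = 15 + 15 = 30.
#{M_14 ≥ 12} = #{S_14 ≥ 12} + #{S_14 ≥ 13} = 15 + 1 = 16.
#{M_14 = 11} = 30 - 16 = 14.
P(M_14 = 11) = 14/16384 = 7/8192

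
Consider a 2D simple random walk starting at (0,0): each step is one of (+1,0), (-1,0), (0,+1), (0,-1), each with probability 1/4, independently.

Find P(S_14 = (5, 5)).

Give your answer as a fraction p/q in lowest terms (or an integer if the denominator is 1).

Answer: 39039/33554432

Derivation:
Let h be the number of horizontal steps (so 14-h are vertical). To end at (5,5) need (h+5)/2 right-steps and ((14-h)+5)/2 up-steps.
Sum over h with 5 ≤ h ≤ 9, h ≡ 1 (mod 2), 14-h ≡ 1 (mod 2):
h=5: C(14,5)·C(5,5)·C(9,7) = 2002·1·36 = 72072
h=7: C(14,7)·C(7,6)·C(7,6) = 3432·7·7 = 168168
h=9: C(14,9)·C(9,7)·C(5,5) = 2002·36·1 = 72072
Total favorable: 312312
Total paths: 4^14 = 268435456
P = 312312/268435456 = 39039/33554432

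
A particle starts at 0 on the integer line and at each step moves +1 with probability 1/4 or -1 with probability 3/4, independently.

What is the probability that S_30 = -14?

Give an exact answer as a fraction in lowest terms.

To reach position -14 after 30 steps: need 8 steps of +1 and 22 steps of -1.
Number of such sequences: C(30,8) = 5852925
Each has probability (1/4)^8 · (3/4)^22 = 31381059609/1152921504606846976
P = 5852925 · 31381059609/1152921504606846976 = 183670988312006325/1152921504606846976

Answer: 183670988312006325/1152921504606846976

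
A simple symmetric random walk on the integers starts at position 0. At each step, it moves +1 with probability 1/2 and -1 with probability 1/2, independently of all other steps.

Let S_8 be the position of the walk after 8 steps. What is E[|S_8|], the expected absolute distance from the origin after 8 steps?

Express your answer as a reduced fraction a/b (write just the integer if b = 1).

S_8 takes values m ≡ 0 (mod 2) with |m| ≤ 8; P(S_8=m) = C(8,(8+m)/2)/2^8.
Total paths: 2^8 = 256
Distribution: P(S=-8)=1/256, P(S=-6)=8/256, P(S=-4)=28/256, P(S=-2)=56/256, P(S=0)=70/256, P(S=2)=56/256, P(S=4)=28/256, P(S=6)=8/256, P(S=8)=1/256
E[|S_8|] = Σ_m |m|·P(S_8=m) = 560/256 = 35/16

Answer: 35/16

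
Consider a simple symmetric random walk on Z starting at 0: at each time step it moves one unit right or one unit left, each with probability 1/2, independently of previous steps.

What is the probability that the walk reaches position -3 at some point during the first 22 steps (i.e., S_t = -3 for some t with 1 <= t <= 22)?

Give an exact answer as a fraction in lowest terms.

Answer: 548895/1048576

Derivation:
Count via complement. Let g(t,s) = #length-t paths at position s with S_1..S_t all ≠ -3.
g(t,s) = g(t-1,s-1) + g(t-1,s+1) for s ≠ -3; g(t,-3) = 0.
t=0: g(0,0)=1
t=1: g(1,-1)=1 g(1,1)=1
t=2: g(2,-2)=1 g(2,0)=2 g(2,2)=1
t=3: g(3,-1)=3 g(3,1)=3 g(3,3)=1
t=4: g(4,-2)=3 g(4,0)=6 g(4,2)=4 g(4,4)=1
t=5: g(5,-1)=9 g(5,1)=10 g(5,3)=5 g(5,5)=1
t=6: g(6,-2)=9 g(6,0)=19 g(6,2)=15 g(6,4)=6 g(6,6)=1
t=7: g(7,-1)=28 g(7,1)=34 g(7,3)=21 g(7,5)=7 g(7,7)=1
t=8: g(8,-2)=28 g(8,0)=62 g(8,2)=55 g(8,4)=28 g(8,6)=8 g(8,8)=1
t=9: g(9,-1)=90 g(9,1)=117 g(9,3)=83 g(9,5)=36 g(9,7)=9 g(9,9)=1
t=10: g(10,-2)=90 g(10,0)=207 g(10,2)=200 g(10,4)=119 g(10,6)=45 g(10,8)=10 g(10,10)=1
t=11: g(11,-1)=297 g(11,1)=407 g(11,3)=319 g(11,5)=164 g(11,7)=55 g(11,9)=11 g(11,11)=1
t=12: g(12,-2)=297 g(12,0)=704 g(12,2)=726 g(12,4)=483 g(12,6)=219 g(12,8)=66 g(12,10)=12 g(12,12)=1
t=13: g(13,-1)=1001 g(13,1)=1430 g(13,3)=1209 g(13,5)=702 g(13,7)=285 g(13,9)=78 g(13,11)=13 g(13,13)=1
t=14: g(14,-2)=1001 g(14,0)=2431 g(14,2)=2639 g(14,4)=1911 g(14,6)=987 g(14,8)=363 g(14,10)=91 g(14,12)=14 g(14,14)=1
t=15: g(15,-1)=3432 g(15,1)=5070 g(15,3)=4550 g(15,5)=2898 g(15,7)=1350 g(15,9)=454 g(15,11)=105 g(15,13)=15 g(15,15)=1
t=16: g(16,-2)=3432 g(16,0)=8502 g(16,2)=9620 g(16,4)=7448 g(16,6)=4248 g(16,8)=1804 g(16,10)=559 g(16,12)=120 g(16,14)=16 g(16,16)=1
t=17: g(17,-1)=11934 g(17,1)=18122 g(17,3)=17068 g(17,5)=11696 g(17,7)=6052 g(17,9)=2363 g(17,11)=679 g(17,13)=136 g(17,15)=17 g(17,17)=1
t=18: g(18,-2)=11934 g(18,0)=30056 g(18,2)=35190 g(18,4)=28764 g(18,6)=17748 g(18,8)=8415 g(18,10)=3042 g(18,12)=815 g(18,14)=153 g(18,16)=18 g(18,18)=1
t=19: g(19,-1)=41990 g(19,1)=65246 g(19,3)=63954 g(19,5)=46512 g(19,7)=26163 g(19,9)=11457 g(19,11)=3857 g(19,13)=968 g(19,15)=171 g(19,17)=19 g(19,19)=1
t=20: g(20,-2)=41990 g(20,0)=107236 g(20,2)=129200 g(20,4)=110466 g(20,6)=72675 g(20,8)=37620 g(20,10)=15314 g(20,12)=4825 g(20,14)=1139 g(20,16)=190 g(20,18)=20 g(20,20)=1
t=21: g(21,-1)=149226 g(21,1)=236436 g(21,3)=239666 g(21,5)=183141 g(21,7)=110295 g(21,9)=52934 g(21,11)=20139 g(21,13)=5964 g(21,15)=1329 g(21,17)=210 g(21,19)=21 g(21,21)=1
t=22: g(22,-2)=149226 g(22,0)=385662 g(22,2)=476102 g(22,4)=422807 g(22,6)=293436 g(22,8)=163229 g(22,10)=73073 g(22,12)=26103 g(22,14)=7293 g(22,16)=1539 g(22,18)=231 g(22,20)=22 g(22,22)=1
Paths never hitting -3: Σ_s g(22,s) = 1998724
Paths hitting -3: 2^22 - 1998724 = 2195580
P = 2195580/4194304 = 548895/1048576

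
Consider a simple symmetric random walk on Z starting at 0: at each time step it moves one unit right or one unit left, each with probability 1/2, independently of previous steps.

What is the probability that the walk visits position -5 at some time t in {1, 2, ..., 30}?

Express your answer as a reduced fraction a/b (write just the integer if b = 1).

Count via complement. Let g(t,s) = #length-t paths at position s with S_1..S_t all ≠ -5.
g(t,s) = g(t-1,s-1) + g(t-1,s+1) for s ≠ -5; g(t,-5) = 0.
t=0: g(0,0)=1
t=1: g(1,-1)=1 g(1,1)=1
t=2: g(2,-2)=1 g(2,0)=2 g(2,2)=1
t=3: g(3,-3)=1 g(3,-1)=3 g(3,1)=3 g(3,3)=1
t=4: g(4,-4)=1 g(4,-2)=4 g(4,0)=6 g(4,2)=4 g(4,4)=1
t=5: g(5,-3)=5 g(5,-1)=10 g(5,1)=10 g(5,3)=5 g(5,5)=1
t=6: g(6,-4)=5 g(6,-2)=15 g(6,0)=20 g(6,2)=15 g(6,4)=6 g(6,6)=1
t=7: g(7,-3)=20 g(7,-1)=35 g(7,1)=35 g(7,3)=21 g(7,5)=7 g(7,7)=1
t=8: g(8,-4)=20 g(8,-2)=55 g(8,0)=70 g(8,2)=56 g(8,4)=28 g(8,6)=8 g(8,8)=1
t=9: g(9,-3)=75 g(9,-1)=125 g(9,1)=126 g(9,3)=84 g(9,5)=36 g(9,7)=9 g(9,9)=1
t=10: g(10,-4)=75 g(10,-2)=200 g(10,0)=251 g(10,2)=210 g(10,4)=120 g(10,6)=45 g(10,8)=10 g(10,10)=1
t=11: g(11,-3)=275 g(11,-1)=451 g(11,1)=461 g(11,3)=330 g(11,5)=165 g(11,7)=55 g(11,9)=11 g(11,11)=1
t=12: g(12,-4)=275 g(12,-2)=726 g(12,0)=912 g(12,2)=791 g(12,4)=495 g(12,6)=220 g(12,8)=66 g(12,10)=12 g(12,12)=1
t=13: g(13,-3)=1001 g(13,-1)=1638 g(13,1)=1703 g(13,3)=1286 g(13,5)=715 g(13,7)=286 g(13,9)=78 g(13,11)=13 g(13,13)=1
t=14: g(14,-4)=1001 g(14,-2)=2639 g(14,0)=3341 g(14,2)=2989 g(14,4)=2001 g(14,6)=1001 g(14,8)=364 g(14,10)=91 g(14,12)=14 g(14,14)=1
t=15: g(15,-3)=3640 g(15,-1)=5980 g(15,1)=6330 g(15,3)=4990 g(15,5)=3002 g(15,7)=1365 g(15,9)=455 g(15,11)=105 g(15,13)=15 g(15,15)=1
t=16: g(16,-4)=3640 g(16,-2)=9620 g(16,0)=12310 g(16,2)=11320 g(16,4)=7992 g(16,6)=4367 g(16,8)=1820 g(16,10)=560 g(16,12)=120 g(16,14)=16 g(16,16)=1
t=17: g(17,-3)=13260 g(17,-1)=21930 g(17,1)=23630 g(17,3)=19312 g(17,5)=12359 g(17,7)=6187 g(17,9)=2380 g(17,11)=680 g(17,13)=136 g(17,15)=17 g(17,17)=1
t=18: g(18,-4)=13260 g(18,-2)=35190 g(18,0)=45560 g(18,2)=42942 g(18,4)=31671 g(18,6)=18546 g(18,8)=8567 g(18,10)=3060 g(18,12)=816 g(18,14)=153 g(18,16)=18 g(18,18)=1
t=19: g(19,-3)=48450 g(19,-1)=80750 g(19,1)=88502 g(19,3)=74613 g(19,5)=50217 g(19,7)=27113 g(19,9)=11627 g(19,11)=3876 g(19,13)=969 g(19,15)=171 g(19,17)=19 g(19,19)=1
t=20: g(20,-4)=48450 g(20,-2)=129200 g(20,0)=169252 g(20,2)=163115 g(20,4)=124830 g(20,6)=77330 g(20,8)=38740 g(20,10)=15503 g(20,12)=4845 g(20,14)=1140 g(20,16)=190 g(20,18)=20 g(20,20)=1
t=21: g(21,-3)=177650 g(21,-1)=298452 g(21,1)=332367 g(21,3)=287945 g(21,5)=202160 g(21,7)=116070 g(21,9)=54243 g(21,11)=20348 g(21,13)=5985 g(21,15)=1330 g(21,17)=210 g(21,19)=21 g(21,21)=1
t=22: g(22,-4)=177650 g(22,-2)=476102 g(22,0)=630819 g(22,2)=620312 g(22,4)=490105 g(22,6)=318230 g(22,8)=170313 g(22,10)=74591 g(22,12)=26333 g(22,14)=7315 g(22,16)=1540 g(22,18)=231 g(22,20)=22 g(22,22)=1
t=23: g(23,-3)=653752 g(23,-1)=1106921 g(23,1)=1251131 g(23,3)=1110417 g(23,5)=808335 g(23,7)=488543 g(23,9)=244904 g(23,11)=100924 g(23,13)=33648 g(23,15)=8855 g(23,17)=1771 g(23,19)=253 g(23,21)=23 g(23,23)=1
t=24: g(24,-4)=653752 g(24,-2)=1760673 g(24,0)=2358052 g(24,2)=2361548 g(24,4)=1918752 g(24,6)=1296878 g(24,8)=733447 g(24,10)=345828 g(24,12)=134572 g(24,14)=42503 g(24,16)=10626 g(24,18)=2024 g(24,20)=276 g(24,22)=24 g(24,24)=1
t=25: g(25,-3)=2414425 g(25,-1)=4118725 g(25,1)=4719600 g(25,3)=4280300 g(25,5)=3215630 g(25,7)=2030325 g(25,9)=1079275 g(25,11)=480400 g(25,13)=177075 g(25,15)=53129 g(25,17)=12650 g(25,19)=2300 g(25,21)=300 g(25,23)=25 g(25,25)=1
t=26: g(26,-4)=2414425 g(26,-2)=6533150 g(26,0)=8838325 g(26,2)=8999900 g(26,4)=7495930 g(26,6)=5245955 g(26,8)=3109600 g(26,10)=1559675 g(26,12)=657475 g(26,14)=230204 g(26,16)=65779 g(26,18)=14950 g(26,20)=2600 g(26,22)=325 g(26,24)=26 g(26,26)=1
t=27: g(27,-3)=8947575 g(27,-1)=15371475 g(27,1)=17838225 g(27,3)=16495830 g(27,5)=12741885 g(27,7)=8355555 g(27,9)=4669275 g(27,11)=2217150 g(27,13)=887679 g(27,15)=295983 g(27,17)=80729 g(27,19)=17550 g(27,21)=2925 g(27,23)=351 g(27,25)=27 g(27,27)=1
t=28: g(28,-4)=8947575 g(28,-2)=24319050 g(28,0)=33209700 g(28,2)=34334055 g(28,4)=29237715 g(28,6)=21097440 g(28,8)=13024830 g(28,10)=6886425 g(28,12)=3104829 g(28,14)=1183662 g(28,16)=376712 g(28,18)=98279 g(28,20)=20475 g(28,22)=3276 g(28,24)=378 g(28,26)=28 g(28,28)=1
t=29: g(29,-3)=33266625 g(29,-1)=57528750 g(29,1)=67543755 g(29,3)=63571770 g(29,5)=50335155 g(29,7)=34122270 g(29,9)=19911255 g(29,11)=9991254 g(29,13)=4288491 g(29,15)=1560374 g(29,17)=474991 g(29,19)=118754 g(29,21)=23751 g(29,23)=3654 g(29,25)=406 g(29,27)=29 g(29,29)=1
t=30: g(30,-4)=33266625 g(30,-2)=90795375 g(30,0)=125072505 g(30,2)=131115525 g(30,4)=113906925 g(30,6)=84457425 g(30,8)=54033525 g(30,10)=29902509 g(30,12)=14279745 g(30,14)=5848865 g(30,16)=2035365 g(30,18)=593745 g(30,20)=142505 g(30,22)=27405 g(30,24)=4060 g(30,26)=435 g(30,28)=30 g(30,30)=1
Paths never hitting -5: Σ_s g(30,s) = 685482570
Paths hitting -5: 2^30 - 685482570 = 388259254
P = 388259254/1073741824 = 194129627/536870912

Answer: 194129627/536870912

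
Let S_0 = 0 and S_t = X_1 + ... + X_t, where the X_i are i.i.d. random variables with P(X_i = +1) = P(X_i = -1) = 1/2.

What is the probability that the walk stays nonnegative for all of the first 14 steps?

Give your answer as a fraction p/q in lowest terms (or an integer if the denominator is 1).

Answer: 429/2048

Derivation:
Let f(t,s) = #length-t paths at position s with S_1..S_t all ≥ 0.
f(t,s) = f(t-1,s-1) + f(t-1,s+1) for s ≥ 0; f(t,s) = 0 for s < 0.
t=0: f(0,0)=1
t=1: f(1,1)=1
t=2: f(2,0)=1 f(2,2)=1
t=3: f(3,1)=2 f(3,3)=1
t=4: f(4,0)=2 f(4,2)=3 f(4,4)=1
t=5: f(5,1)=5 f(5,3)=4 f(5,5)=1
t=6: f(6,0)=5 f(6,2)=9 f(6,4)=5 f(6,6)=1
t=7: f(7,1)=14 f(7,3)=14 f(7,5)=6 f(7,7)=1
t=8: f(8,0)=14 f(8,2)=28 f(8,4)=20 f(8,6)=7 f(8,8)=1
t=9: f(9,1)=42 f(9,3)=48 f(9,5)=27 f(9,7)=8 f(9,9)=1
t=10: f(10,0)=42 f(10,2)=90 f(10,4)=75 f(10,6)=35 f(10,8)=9 f(10,10)=1
t=11: f(11,1)=132 f(11,3)=165 f(11,5)=110 f(11,7)=44 f(11,9)=10 f(11,11)=1
t=12: f(12,0)=132 f(12,2)=297 f(12,4)=275 f(12,6)=154 f(12,8)=54 f(12,10)=11 f(12,12)=1
t=13: f(13,1)=429 f(13,3)=572 f(13,5)=429 f(13,7)=208 f(13,9)=65 f(13,11)=12 f(13,13)=1
t=14: f(14,0)=429 f(14,2)=1001 f(14,4)=1001 f(14,6)=637 f(14,8)=273 f(14,10)=77 f(14,12)=13 f(14,14)=1
Σ_s f(14,s) = 3432
P = 3432/16384 = 429/2048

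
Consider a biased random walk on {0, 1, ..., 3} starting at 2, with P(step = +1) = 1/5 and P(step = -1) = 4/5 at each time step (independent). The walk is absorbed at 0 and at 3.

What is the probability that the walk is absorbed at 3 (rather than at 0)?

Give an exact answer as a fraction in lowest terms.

Answer: 5/21

Derivation:
Biased walk: p = 1/5, q = 4/5, r = q/p = 4
Gambler's ruin: P(hit 3 before 0 | start at 2) = (1 - r^a)/(1 - r^N)
r^2 = 16; r^3 = 64
P = (1 - 16) / (1 - 64) = -15 / -63 = 5/21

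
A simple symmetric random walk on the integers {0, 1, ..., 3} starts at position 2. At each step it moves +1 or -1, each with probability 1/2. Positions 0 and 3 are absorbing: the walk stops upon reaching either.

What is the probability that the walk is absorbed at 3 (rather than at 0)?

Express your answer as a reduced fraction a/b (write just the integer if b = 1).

Answer: 2/3

Derivation:
Symmetric walk (p = 1/2): the harmonic-function argument gives P(hit 3 before 0 | start at 2) = a/N.
P = 2/3 = 2/3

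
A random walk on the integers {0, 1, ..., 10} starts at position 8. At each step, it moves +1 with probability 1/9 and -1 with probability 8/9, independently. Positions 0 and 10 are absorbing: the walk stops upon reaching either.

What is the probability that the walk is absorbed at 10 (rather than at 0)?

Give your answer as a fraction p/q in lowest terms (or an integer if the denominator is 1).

Answer: 266305/17043521

Derivation:
Biased walk: p = 1/9, q = 8/9, r = q/p = 8
Gambler's ruin: P(hit 10 before 0 | start at 8) = (1 - r^a)/(1 - r^N)
r^8 = 16777216; r^10 = 1073741824
P = (1 - 16777216) / (1 - 1073741824) = -16777215 / -1073741823 = 266305/17043521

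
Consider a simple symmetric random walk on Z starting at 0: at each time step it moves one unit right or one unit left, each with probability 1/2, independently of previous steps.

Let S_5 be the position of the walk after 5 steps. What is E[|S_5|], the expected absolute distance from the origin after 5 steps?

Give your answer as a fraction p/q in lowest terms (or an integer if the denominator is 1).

S_5 takes values m ≡ 1 (mod 2) with |m| ≤ 5; P(S_5=m) = C(5,(5+m)/2)/2^5.
Total paths: 2^5 = 32
Distribution: P(S=-5)=1/32, P(S=-3)=5/32, P(S=-1)=10/32, P(S=1)=10/32, P(S=3)=5/32, P(S=5)=1/32
E[|S_5|] = Σ_m |m|·P(S_5=m) = 60/32 = 15/8

Answer: 15/8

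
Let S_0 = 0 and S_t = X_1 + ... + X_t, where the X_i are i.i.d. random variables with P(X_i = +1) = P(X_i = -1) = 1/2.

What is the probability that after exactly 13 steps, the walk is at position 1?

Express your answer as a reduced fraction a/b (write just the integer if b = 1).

Answer: 429/2048

Derivation:
To reach position 1 after 13 steps: need 7 steps of +1 and 6 of -1.
Favorable paths: C(13,7) = 1716
Total paths: 2^13 = 8192
P = 1716/8192 = 429/2048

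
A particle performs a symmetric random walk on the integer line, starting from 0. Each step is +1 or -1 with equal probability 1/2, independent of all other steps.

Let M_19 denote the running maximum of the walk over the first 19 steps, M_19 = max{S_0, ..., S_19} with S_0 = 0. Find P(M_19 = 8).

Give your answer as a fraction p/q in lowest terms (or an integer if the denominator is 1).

Let M_19 = max(S_0,...,S_19). Use the reflection principle: for j ≥ 1, #{paths with M_19 ≥ j} = #{S_19 ≥ j} + #{S_19 ≥ j+1}.
By reflection, #{M_19 ≥ 8} = #{S_19 ≥ 8} + #{S_19 ≥ 9} = 16664 + 16664 = 33328.
#{M_19 ≥ 9} = #{S_19 ≥ 9} + #{S_19 ≥ 10} = 16664 + 5036 = 21700.
#{M_19 = 8} = 33328 - 21700 = 11628.
P(M_19 = 8) = 11628/524288 = 2907/131072

Answer: 2907/131072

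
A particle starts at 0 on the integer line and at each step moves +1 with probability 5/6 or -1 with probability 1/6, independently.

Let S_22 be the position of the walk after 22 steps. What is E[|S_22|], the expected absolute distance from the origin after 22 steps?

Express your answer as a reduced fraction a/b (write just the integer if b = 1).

Answer: 120655401604874917/8226356490141696

Derivation:
S_22 takes values m ≡ 0 (mod 2) with |m| ≤ 22; P(S_22=m) = C(22,(22+m)/2) · (5/6)^((22+m)/2) · (1/6)^((22-m)/2).
Distribution: P(S=-22)=1/131621703842267136, P(S=-20)=55/65810851921133568, P(S=-18)=1925/43873901280755712, P(S=-16)=48125/32905425960566784, P(S=-14)=4571875/131621703842267136, P(S=-12)=4571875/7312316880125952, P(S=-10)=388609375/43873901280755712, P(S=-8)=277578125/2742118830047232, P(S=-6)=6939453125/7312316880125952, P(S=-4)=242880859375/32905425960566784, P(S=-2)=3157451171875/65810851921133568, P(S=0)=1435205078125/5484237660094464, P(S=2)=78936279296875/65810851921133568, P(S=4)=151800537109375/32905425960566784, P(S=6)=108428955078125/7312316880125952, P(S=8)=108428955078125/2742118830047232, P(S=10)=3795013427734375/43873901280755712, P(S=12)=1116180419921875/7312316880125952, P(S=14)=27904510498046875/131621703842267136, P(S=16)=7343292236328125/32905425960566784, P(S=18)=7343292236328125/43873901280755712, P(S=20)=5245208740234375/65810851921133568, P(S=22)=2384185791015625/131621703842267136
E[|S_22|] = Σ_m |m|·P(S_22=m) = 120655401604874917/8226356490141696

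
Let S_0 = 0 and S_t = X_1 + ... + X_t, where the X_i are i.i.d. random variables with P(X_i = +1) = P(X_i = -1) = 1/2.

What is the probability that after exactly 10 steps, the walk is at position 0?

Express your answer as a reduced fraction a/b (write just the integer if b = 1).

To reach position 0 after 10 steps: need 5 steps of +1 and 5 of -1.
Favorable paths: C(10,5) = 252
Total paths: 2^10 = 1024
P = 252/1024 = 63/256

Answer: 63/256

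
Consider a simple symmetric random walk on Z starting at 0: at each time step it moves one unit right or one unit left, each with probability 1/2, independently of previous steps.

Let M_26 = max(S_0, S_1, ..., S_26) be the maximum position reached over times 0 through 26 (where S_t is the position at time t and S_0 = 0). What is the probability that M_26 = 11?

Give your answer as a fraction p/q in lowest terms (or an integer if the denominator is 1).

Answer: 82225/8388608

Derivation:
Let M_26 = max(S_0,...,S_26). Use the reflection principle: for j ≥ 1, #{paths with M_26 ≥ j} = #{S_26 ≥ j} + #{S_26 ≥ j+1}.
By reflection, #{M_26 ≥ 11} = #{S_26 ≥ 11} + #{S_26 ≥ 12} = 971712 + 971712 = 1943424.
#{M_26 ≥ 12} = #{S_26 ≥ 12} + #{S_26 ≥ 13} = 971712 + 313912 = 1285624.
#{M_26 = 11} = 1943424 - 1285624 = 657800.
P(M_26 = 11) = 657800/67108864 = 82225/8388608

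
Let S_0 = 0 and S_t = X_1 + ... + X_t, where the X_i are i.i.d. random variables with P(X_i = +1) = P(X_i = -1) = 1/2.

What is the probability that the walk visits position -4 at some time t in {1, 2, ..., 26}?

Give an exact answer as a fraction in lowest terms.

Count via complement. Let g(t,s) = #length-t paths at position s with S_1..S_t all ≠ -4.
g(t,s) = g(t-1,s-1) + g(t-1,s+1) for s ≠ -4; g(t,-4) = 0.
t=0: g(0,0)=1
t=1: g(1,-1)=1 g(1,1)=1
t=2: g(2,-2)=1 g(2,0)=2 g(2,2)=1
t=3: g(3,-3)=1 g(3,-1)=3 g(3,1)=3 g(3,3)=1
t=4: g(4,-2)=4 g(4,0)=6 g(4,2)=4 g(4,4)=1
t=5: g(5,-3)=4 g(5,-1)=10 g(5,1)=10 g(5,3)=5 g(5,5)=1
t=6: g(6,-2)=14 g(6,0)=20 g(6,2)=15 g(6,4)=6 g(6,6)=1
t=7: g(7,-3)=14 g(7,-1)=34 g(7,1)=35 g(7,3)=21 g(7,5)=7 g(7,7)=1
t=8: g(8,-2)=48 g(8,0)=69 g(8,2)=56 g(8,4)=28 g(8,6)=8 g(8,8)=1
t=9: g(9,-3)=48 g(9,-1)=117 g(9,1)=125 g(9,3)=84 g(9,5)=36 g(9,7)=9 g(9,9)=1
t=10: g(10,-2)=165 g(10,0)=242 g(10,2)=209 g(10,4)=120 g(10,6)=45 g(10,8)=10 g(10,10)=1
t=11: g(11,-3)=165 g(11,-1)=407 g(11,1)=451 g(11,3)=329 g(11,5)=165 g(11,7)=55 g(11,9)=11 g(11,11)=1
t=12: g(12,-2)=572 g(12,0)=858 g(12,2)=780 g(12,4)=494 g(12,6)=220 g(12,8)=66 g(12,10)=12 g(12,12)=1
t=13: g(13,-3)=572 g(13,-1)=1430 g(13,1)=1638 g(13,3)=1274 g(13,5)=714 g(13,7)=286 g(13,9)=78 g(13,11)=13 g(13,13)=1
t=14: g(14,-2)=2002 g(14,0)=3068 g(14,2)=2912 g(14,4)=1988 g(14,6)=1000 g(14,8)=364 g(14,10)=91 g(14,12)=14 g(14,14)=1
t=15: g(15,-3)=2002 g(15,-1)=5070 g(15,1)=5980 g(15,3)=4900 g(15,5)=2988 g(15,7)=1364 g(15,9)=455 g(15,11)=105 g(15,13)=15 g(15,15)=1
t=16: g(16,-2)=7072 g(16,0)=11050 g(16,2)=10880 g(16,4)=7888 g(16,6)=4352 g(16,8)=1819 g(16,10)=560 g(16,12)=120 g(16,14)=16 g(16,16)=1
t=17: g(17,-3)=7072 g(17,-1)=18122 g(17,1)=21930 g(17,3)=18768 g(17,5)=12240 g(17,7)=6171 g(17,9)=2379 g(17,11)=680 g(17,13)=136 g(17,15)=17 g(17,17)=1
t=18: g(18,-2)=25194 g(18,0)=40052 g(18,2)=40698 g(18,4)=31008 g(18,6)=18411 g(18,8)=8550 g(18,10)=3059 g(18,12)=816 g(18,14)=153 g(18,16)=18 g(18,18)=1
t=19: g(19,-3)=25194 g(19,-1)=65246 g(19,1)=80750 g(19,3)=71706 g(19,5)=49419 g(19,7)=26961 g(19,9)=11609 g(19,11)=3875 g(19,13)=969 g(19,15)=171 g(19,17)=19 g(19,19)=1
t=20: g(20,-2)=90440 g(20,0)=145996 g(20,2)=152456 g(20,4)=121125 g(20,6)=76380 g(20,8)=38570 g(20,10)=15484 g(20,12)=4844 g(20,14)=1140 g(20,16)=190 g(20,18)=20 g(20,20)=1
t=21: g(21,-3)=90440 g(21,-1)=236436 g(21,1)=298452 g(21,3)=273581 g(21,5)=197505 g(21,7)=114950 g(21,9)=54054 g(21,11)=20328 g(21,13)=5984 g(21,15)=1330 g(21,17)=210 g(21,19)=21 g(21,21)=1
t=22: g(22,-2)=326876 g(22,0)=534888 g(22,2)=572033 g(22,4)=471086 g(22,6)=312455 g(22,8)=169004 g(22,10)=74382 g(22,12)=26312 g(22,14)=7314 g(22,16)=1540 g(22,18)=231 g(22,20)=22 g(22,22)=1
t=23: g(23,-3)=326876 g(23,-1)=861764 g(23,1)=1106921 g(23,3)=1043119 g(23,5)=783541 g(23,7)=481459 g(23,9)=243386 g(23,11)=100694 g(23,13)=33626 g(23,15)=8854 g(23,17)=1771 g(23,19)=253 g(23,21)=23 g(23,23)=1
t=24: g(24,-2)=1188640 g(24,0)=1968685 g(24,2)=2150040 g(24,4)=1826660 g(24,6)=1265000 g(24,8)=724845 g(24,10)=344080 g(24,12)=134320 g(24,14)=42480 g(24,16)=10625 g(24,18)=2024 g(24,20)=276 g(24,22)=24 g(24,24)=1
t=25: g(25,-3)=1188640 g(25,-1)=3157325 g(25,1)=4118725 g(25,3)=3976700 g(25,5)=3091660 g(25,7)=1989845 g(25,9)=1068925 g(25,11)=478400 g(25,13)=176800 g(25,15)=53105 g(25,17)=12649 g(25,19)=2300 g(25,21)=300 g(25,23)=25 g(25,25)=1
t=26: g(26,-2)=4345965 g(26,0)=7276050 g(26,2)=8095425 g(26,4)=7068360 g(26,6)=5081505 g(26,8)=3058770 g(26,10)=1547325 g(26,12)=655200 g(26,14)=229905 g(26,16)=65754 g(26,18)=14949 g(26,20)=2600 g(26,22)=325 g(26,24)=26 g(26,26)=1
Paths never hitting -4: Σ_s g(26,s) = 37442160
Paths hitting -4: 2^26 - 37442160 = 29666704
P = 29666704/67108864 = 1854169/4194304

Answer: 1854169/4194304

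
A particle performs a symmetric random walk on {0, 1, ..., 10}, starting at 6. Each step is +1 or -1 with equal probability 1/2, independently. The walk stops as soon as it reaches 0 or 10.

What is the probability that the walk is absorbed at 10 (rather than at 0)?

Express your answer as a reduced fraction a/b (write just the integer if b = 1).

Answer: 3/5

Derivation:
Symmetric walk (p = 1/2): the harmonic-function argument gives P(hit 10 before 0 | start at 6) = a/N.
P = 6/10 = 3/5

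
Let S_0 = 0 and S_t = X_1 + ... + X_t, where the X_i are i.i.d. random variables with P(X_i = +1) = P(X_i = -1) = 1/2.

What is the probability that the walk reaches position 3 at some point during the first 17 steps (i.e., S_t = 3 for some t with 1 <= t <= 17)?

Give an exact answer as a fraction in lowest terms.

Count via complement. Let g(t,s) = #length-t paths at position s with S_1..S_t all ≠ 3.
g(t,s) = g(t-1,s-1) + g(t-1,s+1) for s ≠ 3; g(t,3) = 0.
t=0: g(0,0)=1
t=1: g(1,-1)=1 g(1,1)=1
t=2: g(2,-2)=1 g(2,0)=2 g(2,2)=1
t=3: g(3,-3)=1 g(3,-1)=3 g(3,1)=3
t=4: g(4,-4)=1 g(4,-2)=4 g(4,0)=6 g(4,2)=3
t=5: g(5,-5)=1 g(5,-3)=5 g(5,-1)=10 g(5,1)=9
t=6: g(6,-6)=1 g(6,-4)=6 g(6,-2)=15 g(6,0)=19 g(6,2)=9
t=7: g(7,-7)=1 g(7,-5)=7 g(7,-3)=21 g(7,-1)=34 g(7,1)=28
t=8: g(8,-8)=1 g(8,-6)=8 g(8,-4)=28 g(8,-2)=55 g(8,0)=62 g(8,2)=28
t=9: g(9,-9)=1 g(9,-7)=9 g(9,-5)=36 g(9,-3)=83 g(9,-1)=117 g(9,1)=90
t=10: g(10,-10)=1 g(10,-8)=10 g(10,-6)=45 g(10,-4)=119 g(10,-2)=200 g(10,0)=207 g(10,2)=90
t=11: g(11,-11)=1 g(11,-9)=11 g(11,-7)=55 g(11,-5)=164 g(11,-3)=319 g(11,-1)=407 g(11,1)=297
t=12: g(12,-12)=1 g(12,-10)=12 g(12,-8)=66 g(12,-6)=219 g(12,-4)=483 g(12,-2)=726 g(12,0)=704 g(12,2)=297
t=13: g(13,-13)=1 g(13,-11)=13 g(13,-9)=78 g(13,-7)=285 g(13,-5)=702 g(13,-3)=1209 g(13,-1)=1430 g(13,1)=1001
t=14: g(14,-14)=1 g(14,-12)=14 g(14,-10)=91 g(14,-8)=363 g(14,-6)=987 g(14,-4)=1911 g(14,-2)=2639 g(14,0)=2431 g(14,2)=1001
t=15: g(15,-15)=1 g(15,-13)=15 g(15,-11)=105 g(15,-9)=454 g(15,-7)=1350 g(15,-5)=2898 g(15,-3)=4550 g(15,-1)=5070 g(15,1)=3432
t=16: g(16,-16)=1 g(16,-14)=16 g(16,-12)=120 g(16,-10)=559 g(16,-8)=1804 g(16,-6)=4248 g(16,-4)=7448 g(16,-2)=9620 g(16,0)=8502 g(16,2)=3432
t=17: g(17,-17)=1 g(17,-15)=17 g(17,-13)=136 g(17,-11)=679 g(17,-9)=2363 g(17,-7)=6052 g(17,-5)=11696 g(17,-3)=17068 g(17,-1)=18122 g(17,1)=11934
Paths never hitting 3: Σ_s g(17,s) = 68068
Paths hitting 3: 2^17 - 68068 = 63004
P = 63004/131072 = 15751/32768

Answer: 15751/32768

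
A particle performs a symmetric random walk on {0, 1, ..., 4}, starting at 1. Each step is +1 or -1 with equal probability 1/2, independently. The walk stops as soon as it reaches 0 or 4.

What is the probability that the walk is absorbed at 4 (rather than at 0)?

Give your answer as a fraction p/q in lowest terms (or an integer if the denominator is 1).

Answer: 1/4

Derivation:
Symmetric walk (p = 1/2): the harmonic-function argument gives P(hit 4 before 0 | start at 1) = a/N.
P = 1/4 = 1/4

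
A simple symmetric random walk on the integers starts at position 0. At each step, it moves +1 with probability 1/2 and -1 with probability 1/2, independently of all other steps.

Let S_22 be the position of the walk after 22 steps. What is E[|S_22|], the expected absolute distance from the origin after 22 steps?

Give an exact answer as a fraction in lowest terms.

S_22 takes values m ≡ 0 (mod 2) with |m| ≤ 22; P(S_22=m) = C(22,(22+m)/2)/2^22.
Total paths: 2^22 = 4194304
Distribution: P(S=-22)=1/4194304, P(S=-20)=22/4194304, P(S=-18)=231/4194304, P(S=-16)=1540/4194304, P(S=-14)=7315/4194304, P(S=-12)=26334/4194304, P(S=-10)=74613/4194304, P(S=-8)=170544/4194304, P(S=-6)=319770/4194304, P(S=-4)=497420/4194304, P(S=-2)=646646/4194304, P(S=0)=705432/4194304, P(S=2)=646646/4194304, P(S=4)=497420/4194304, P(S=6)=319770/4194304, P(S=8)=170544/4194304, P(S=10)=74613/4194304, P(S=12)=26334/4194304, P(S=14)=7315/4194304, P(S=16)=1540/4194304, P(S=18)=231/4194304, P(S=20)=22/4194304, P(S=22)=1/4194304
E[|S_22|] = Σ_m |m|·P(S_22=m) = 15519504/4194304 = 969969/262144

Answer: 969969/262144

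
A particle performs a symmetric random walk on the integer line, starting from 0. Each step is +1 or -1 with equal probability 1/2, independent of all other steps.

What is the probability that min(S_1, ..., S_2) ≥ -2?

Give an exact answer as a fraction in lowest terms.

Answer: 1

Derivation:
Let f(t,s) = #length-t paths at position s with S_1..S_t all ≥ -2.
f(t,s) = f(t-1,s-1) + f(t-1,s+1) for s ≥ -2; f(t,s) = 0 for s < -2.
t=0: f(0,0)=1
t=1: f(1,-1)=1 f(1,1)=1
t=2: f(2,-2)=1 f(2,0)=2 f(2,2)=1
Σ_s f(2,s) = 4
P = 4/4 = 1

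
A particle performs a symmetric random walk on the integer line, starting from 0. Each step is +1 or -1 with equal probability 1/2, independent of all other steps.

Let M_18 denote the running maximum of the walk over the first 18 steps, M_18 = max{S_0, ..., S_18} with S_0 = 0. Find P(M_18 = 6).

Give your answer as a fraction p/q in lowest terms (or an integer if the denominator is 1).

Answer: 4641/65536

Derivation:
Let M_18 = max(S_0,...,S_18). Use the reflection principle: for j ≥ 1, #{paths with M_18 ≥ j} = #{S_18 ≥ j} + #{S_18 ≥ j+1}.
By reflection, #{M_18 ≥ 6} = #{S_18 ≥ 6} + #{S_18 ≥ 7} = 31180 + 12616 = 43796.
#{M_18 ≥ 7} = #{S_18 ≥ 7} + #{S_18 ≥ 8} = 12616 + 12616 = 25232.
#{M_18 = 6} = 43796 - 25232 = 18564.
P(M_18 = 6) = 18564/262144 = 4641/65536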